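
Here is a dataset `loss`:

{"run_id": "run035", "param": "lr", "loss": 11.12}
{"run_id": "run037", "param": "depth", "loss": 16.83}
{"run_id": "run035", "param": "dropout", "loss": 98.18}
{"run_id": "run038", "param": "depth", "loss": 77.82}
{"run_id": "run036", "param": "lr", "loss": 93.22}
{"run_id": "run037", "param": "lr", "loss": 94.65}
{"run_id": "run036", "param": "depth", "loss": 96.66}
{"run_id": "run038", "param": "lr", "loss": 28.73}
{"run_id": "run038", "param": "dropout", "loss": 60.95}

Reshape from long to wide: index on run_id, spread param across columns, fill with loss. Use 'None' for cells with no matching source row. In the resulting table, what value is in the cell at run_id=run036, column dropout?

No long-format row has run_id=run036 and param=dropout, so the cell is None.

None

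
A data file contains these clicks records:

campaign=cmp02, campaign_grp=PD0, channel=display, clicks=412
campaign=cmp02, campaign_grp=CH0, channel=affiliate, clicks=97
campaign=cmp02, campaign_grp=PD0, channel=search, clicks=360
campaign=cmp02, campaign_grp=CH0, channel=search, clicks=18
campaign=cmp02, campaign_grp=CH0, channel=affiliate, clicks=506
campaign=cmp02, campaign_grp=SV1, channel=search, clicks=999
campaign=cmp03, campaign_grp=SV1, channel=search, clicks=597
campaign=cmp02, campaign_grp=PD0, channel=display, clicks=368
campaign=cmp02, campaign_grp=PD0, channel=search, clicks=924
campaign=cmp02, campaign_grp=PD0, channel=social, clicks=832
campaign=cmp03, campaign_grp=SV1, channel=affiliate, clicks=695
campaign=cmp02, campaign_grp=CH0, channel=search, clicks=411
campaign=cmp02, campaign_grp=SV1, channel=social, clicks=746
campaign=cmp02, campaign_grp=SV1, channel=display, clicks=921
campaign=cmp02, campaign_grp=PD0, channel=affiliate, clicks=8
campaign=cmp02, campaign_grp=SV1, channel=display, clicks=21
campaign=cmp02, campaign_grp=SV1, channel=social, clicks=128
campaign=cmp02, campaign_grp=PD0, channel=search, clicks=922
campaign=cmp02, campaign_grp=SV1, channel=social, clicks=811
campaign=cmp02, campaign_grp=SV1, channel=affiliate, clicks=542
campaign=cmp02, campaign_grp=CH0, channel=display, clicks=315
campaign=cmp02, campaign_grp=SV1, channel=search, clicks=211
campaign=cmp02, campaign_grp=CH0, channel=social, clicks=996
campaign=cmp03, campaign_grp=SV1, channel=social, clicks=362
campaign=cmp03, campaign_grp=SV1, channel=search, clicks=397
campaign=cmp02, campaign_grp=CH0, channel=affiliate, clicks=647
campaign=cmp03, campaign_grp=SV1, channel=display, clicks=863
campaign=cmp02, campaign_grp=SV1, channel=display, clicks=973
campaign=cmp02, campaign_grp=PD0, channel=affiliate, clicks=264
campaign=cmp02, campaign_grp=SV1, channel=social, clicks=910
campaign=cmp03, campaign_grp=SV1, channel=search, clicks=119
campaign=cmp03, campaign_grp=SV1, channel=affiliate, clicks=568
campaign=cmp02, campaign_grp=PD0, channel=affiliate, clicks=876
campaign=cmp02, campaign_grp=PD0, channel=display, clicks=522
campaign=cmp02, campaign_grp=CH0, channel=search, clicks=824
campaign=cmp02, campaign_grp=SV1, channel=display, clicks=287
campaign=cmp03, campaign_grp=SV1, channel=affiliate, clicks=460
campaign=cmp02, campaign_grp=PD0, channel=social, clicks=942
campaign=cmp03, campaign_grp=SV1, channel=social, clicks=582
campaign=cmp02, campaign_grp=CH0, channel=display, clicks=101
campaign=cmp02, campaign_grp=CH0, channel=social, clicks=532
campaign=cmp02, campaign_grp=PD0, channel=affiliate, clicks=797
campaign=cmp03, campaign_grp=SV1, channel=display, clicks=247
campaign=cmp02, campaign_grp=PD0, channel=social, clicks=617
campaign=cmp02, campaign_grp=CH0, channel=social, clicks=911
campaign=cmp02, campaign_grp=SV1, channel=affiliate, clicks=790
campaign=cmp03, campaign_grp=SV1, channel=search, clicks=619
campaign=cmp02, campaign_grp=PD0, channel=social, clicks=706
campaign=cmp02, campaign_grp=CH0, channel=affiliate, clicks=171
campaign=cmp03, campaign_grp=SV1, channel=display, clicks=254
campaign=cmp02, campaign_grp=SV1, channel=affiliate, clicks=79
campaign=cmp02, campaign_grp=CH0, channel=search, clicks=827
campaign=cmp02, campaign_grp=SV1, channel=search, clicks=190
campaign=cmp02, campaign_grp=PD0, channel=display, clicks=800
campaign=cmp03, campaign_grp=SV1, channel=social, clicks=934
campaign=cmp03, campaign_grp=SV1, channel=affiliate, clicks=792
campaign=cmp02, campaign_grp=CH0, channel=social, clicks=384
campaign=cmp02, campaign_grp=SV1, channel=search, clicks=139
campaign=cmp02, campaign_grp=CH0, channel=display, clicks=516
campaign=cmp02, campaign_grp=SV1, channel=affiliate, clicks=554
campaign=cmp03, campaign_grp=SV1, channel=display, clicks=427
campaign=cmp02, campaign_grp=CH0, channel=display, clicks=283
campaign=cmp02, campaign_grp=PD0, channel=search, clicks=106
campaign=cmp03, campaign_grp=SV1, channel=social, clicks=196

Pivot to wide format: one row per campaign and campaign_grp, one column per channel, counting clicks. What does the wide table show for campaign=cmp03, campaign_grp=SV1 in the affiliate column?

4

Rows with campaign=cmp03, campaign_grp=SV1 and channel=affiliate: clicks values are 695, 568, 460, 792.
4 rows match — count = 4.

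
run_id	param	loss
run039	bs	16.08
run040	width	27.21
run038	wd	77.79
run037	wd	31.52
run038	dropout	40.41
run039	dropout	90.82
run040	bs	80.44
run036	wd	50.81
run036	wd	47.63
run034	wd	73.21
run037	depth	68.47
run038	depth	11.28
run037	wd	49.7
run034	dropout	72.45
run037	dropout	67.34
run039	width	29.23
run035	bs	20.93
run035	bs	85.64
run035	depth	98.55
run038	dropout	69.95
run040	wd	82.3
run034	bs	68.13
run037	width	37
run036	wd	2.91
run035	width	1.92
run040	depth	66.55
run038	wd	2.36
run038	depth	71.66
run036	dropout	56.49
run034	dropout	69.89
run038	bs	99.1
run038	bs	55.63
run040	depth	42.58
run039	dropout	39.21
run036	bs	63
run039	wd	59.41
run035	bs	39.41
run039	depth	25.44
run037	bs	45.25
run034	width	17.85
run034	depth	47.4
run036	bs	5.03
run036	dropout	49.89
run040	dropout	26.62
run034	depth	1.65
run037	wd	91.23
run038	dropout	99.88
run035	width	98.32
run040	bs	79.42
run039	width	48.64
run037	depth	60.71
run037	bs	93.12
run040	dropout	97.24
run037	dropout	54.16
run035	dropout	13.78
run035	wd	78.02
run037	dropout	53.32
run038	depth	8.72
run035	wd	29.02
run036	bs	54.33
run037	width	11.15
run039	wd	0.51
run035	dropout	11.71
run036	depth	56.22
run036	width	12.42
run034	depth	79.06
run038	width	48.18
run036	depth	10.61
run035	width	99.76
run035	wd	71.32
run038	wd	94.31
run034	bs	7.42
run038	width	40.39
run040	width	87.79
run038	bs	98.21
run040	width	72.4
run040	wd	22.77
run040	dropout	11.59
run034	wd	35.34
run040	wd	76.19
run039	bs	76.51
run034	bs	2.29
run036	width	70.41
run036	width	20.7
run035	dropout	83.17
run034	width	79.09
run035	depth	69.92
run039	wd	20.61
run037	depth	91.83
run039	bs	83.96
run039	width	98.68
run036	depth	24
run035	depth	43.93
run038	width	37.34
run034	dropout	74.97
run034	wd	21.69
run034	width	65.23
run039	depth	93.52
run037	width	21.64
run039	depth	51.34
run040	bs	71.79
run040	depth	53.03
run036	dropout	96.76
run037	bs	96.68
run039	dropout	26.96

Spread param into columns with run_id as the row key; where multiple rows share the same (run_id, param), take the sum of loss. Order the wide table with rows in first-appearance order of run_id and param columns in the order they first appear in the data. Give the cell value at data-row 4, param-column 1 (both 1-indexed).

235.05

With rows in first-appearance order of run_id, row 4 is run_id=run037. param columns in first-appearance order: bs, width, wd, dropout, depth; column 1 is bs.
Long rows with run_id=run037, param=bs: 45.25 + 93.12 + 96.68 = 235.05.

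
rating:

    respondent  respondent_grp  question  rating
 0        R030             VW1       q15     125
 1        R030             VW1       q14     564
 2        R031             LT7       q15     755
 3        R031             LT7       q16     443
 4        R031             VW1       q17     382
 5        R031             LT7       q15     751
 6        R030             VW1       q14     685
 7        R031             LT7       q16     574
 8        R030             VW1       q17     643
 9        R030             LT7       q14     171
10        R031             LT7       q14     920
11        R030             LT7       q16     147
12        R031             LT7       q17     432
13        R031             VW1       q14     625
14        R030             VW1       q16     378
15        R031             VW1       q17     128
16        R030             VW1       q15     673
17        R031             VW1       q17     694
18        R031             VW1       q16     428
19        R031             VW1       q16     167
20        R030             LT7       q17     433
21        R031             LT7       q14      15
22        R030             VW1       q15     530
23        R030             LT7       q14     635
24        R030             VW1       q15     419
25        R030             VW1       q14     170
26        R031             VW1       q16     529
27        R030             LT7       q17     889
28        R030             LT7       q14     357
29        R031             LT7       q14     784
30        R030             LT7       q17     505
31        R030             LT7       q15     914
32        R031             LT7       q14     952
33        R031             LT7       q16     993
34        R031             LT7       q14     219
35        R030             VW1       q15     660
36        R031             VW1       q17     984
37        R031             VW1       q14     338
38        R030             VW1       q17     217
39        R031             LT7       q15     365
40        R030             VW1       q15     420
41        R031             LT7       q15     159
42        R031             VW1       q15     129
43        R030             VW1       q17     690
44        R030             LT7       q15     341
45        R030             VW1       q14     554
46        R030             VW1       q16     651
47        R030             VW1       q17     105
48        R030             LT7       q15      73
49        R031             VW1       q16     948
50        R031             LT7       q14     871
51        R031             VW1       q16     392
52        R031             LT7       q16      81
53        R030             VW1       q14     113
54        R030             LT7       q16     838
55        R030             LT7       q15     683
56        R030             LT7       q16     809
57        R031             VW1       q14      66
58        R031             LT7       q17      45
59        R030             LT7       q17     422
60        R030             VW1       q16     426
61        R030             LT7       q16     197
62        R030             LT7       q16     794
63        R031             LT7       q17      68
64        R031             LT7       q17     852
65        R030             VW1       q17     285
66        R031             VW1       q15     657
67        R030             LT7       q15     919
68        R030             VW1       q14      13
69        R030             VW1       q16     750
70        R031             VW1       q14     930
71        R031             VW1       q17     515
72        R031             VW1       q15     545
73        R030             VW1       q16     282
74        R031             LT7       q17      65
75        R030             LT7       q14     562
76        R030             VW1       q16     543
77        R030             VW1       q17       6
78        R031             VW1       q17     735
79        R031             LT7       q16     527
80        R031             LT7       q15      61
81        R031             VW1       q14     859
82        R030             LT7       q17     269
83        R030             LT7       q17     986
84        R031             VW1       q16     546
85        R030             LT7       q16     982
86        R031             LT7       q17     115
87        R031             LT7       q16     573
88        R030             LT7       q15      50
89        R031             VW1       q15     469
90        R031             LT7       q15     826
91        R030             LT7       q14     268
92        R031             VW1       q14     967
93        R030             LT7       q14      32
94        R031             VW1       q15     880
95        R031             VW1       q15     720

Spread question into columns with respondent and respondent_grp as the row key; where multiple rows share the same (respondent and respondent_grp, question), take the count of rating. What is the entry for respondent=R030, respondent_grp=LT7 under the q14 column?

6

Rows with respondent=R030, respondent_grp=LT7 and question=q14: rating values are 171, 635, 357, 562, 268, 32.
6 rows match — count = 6.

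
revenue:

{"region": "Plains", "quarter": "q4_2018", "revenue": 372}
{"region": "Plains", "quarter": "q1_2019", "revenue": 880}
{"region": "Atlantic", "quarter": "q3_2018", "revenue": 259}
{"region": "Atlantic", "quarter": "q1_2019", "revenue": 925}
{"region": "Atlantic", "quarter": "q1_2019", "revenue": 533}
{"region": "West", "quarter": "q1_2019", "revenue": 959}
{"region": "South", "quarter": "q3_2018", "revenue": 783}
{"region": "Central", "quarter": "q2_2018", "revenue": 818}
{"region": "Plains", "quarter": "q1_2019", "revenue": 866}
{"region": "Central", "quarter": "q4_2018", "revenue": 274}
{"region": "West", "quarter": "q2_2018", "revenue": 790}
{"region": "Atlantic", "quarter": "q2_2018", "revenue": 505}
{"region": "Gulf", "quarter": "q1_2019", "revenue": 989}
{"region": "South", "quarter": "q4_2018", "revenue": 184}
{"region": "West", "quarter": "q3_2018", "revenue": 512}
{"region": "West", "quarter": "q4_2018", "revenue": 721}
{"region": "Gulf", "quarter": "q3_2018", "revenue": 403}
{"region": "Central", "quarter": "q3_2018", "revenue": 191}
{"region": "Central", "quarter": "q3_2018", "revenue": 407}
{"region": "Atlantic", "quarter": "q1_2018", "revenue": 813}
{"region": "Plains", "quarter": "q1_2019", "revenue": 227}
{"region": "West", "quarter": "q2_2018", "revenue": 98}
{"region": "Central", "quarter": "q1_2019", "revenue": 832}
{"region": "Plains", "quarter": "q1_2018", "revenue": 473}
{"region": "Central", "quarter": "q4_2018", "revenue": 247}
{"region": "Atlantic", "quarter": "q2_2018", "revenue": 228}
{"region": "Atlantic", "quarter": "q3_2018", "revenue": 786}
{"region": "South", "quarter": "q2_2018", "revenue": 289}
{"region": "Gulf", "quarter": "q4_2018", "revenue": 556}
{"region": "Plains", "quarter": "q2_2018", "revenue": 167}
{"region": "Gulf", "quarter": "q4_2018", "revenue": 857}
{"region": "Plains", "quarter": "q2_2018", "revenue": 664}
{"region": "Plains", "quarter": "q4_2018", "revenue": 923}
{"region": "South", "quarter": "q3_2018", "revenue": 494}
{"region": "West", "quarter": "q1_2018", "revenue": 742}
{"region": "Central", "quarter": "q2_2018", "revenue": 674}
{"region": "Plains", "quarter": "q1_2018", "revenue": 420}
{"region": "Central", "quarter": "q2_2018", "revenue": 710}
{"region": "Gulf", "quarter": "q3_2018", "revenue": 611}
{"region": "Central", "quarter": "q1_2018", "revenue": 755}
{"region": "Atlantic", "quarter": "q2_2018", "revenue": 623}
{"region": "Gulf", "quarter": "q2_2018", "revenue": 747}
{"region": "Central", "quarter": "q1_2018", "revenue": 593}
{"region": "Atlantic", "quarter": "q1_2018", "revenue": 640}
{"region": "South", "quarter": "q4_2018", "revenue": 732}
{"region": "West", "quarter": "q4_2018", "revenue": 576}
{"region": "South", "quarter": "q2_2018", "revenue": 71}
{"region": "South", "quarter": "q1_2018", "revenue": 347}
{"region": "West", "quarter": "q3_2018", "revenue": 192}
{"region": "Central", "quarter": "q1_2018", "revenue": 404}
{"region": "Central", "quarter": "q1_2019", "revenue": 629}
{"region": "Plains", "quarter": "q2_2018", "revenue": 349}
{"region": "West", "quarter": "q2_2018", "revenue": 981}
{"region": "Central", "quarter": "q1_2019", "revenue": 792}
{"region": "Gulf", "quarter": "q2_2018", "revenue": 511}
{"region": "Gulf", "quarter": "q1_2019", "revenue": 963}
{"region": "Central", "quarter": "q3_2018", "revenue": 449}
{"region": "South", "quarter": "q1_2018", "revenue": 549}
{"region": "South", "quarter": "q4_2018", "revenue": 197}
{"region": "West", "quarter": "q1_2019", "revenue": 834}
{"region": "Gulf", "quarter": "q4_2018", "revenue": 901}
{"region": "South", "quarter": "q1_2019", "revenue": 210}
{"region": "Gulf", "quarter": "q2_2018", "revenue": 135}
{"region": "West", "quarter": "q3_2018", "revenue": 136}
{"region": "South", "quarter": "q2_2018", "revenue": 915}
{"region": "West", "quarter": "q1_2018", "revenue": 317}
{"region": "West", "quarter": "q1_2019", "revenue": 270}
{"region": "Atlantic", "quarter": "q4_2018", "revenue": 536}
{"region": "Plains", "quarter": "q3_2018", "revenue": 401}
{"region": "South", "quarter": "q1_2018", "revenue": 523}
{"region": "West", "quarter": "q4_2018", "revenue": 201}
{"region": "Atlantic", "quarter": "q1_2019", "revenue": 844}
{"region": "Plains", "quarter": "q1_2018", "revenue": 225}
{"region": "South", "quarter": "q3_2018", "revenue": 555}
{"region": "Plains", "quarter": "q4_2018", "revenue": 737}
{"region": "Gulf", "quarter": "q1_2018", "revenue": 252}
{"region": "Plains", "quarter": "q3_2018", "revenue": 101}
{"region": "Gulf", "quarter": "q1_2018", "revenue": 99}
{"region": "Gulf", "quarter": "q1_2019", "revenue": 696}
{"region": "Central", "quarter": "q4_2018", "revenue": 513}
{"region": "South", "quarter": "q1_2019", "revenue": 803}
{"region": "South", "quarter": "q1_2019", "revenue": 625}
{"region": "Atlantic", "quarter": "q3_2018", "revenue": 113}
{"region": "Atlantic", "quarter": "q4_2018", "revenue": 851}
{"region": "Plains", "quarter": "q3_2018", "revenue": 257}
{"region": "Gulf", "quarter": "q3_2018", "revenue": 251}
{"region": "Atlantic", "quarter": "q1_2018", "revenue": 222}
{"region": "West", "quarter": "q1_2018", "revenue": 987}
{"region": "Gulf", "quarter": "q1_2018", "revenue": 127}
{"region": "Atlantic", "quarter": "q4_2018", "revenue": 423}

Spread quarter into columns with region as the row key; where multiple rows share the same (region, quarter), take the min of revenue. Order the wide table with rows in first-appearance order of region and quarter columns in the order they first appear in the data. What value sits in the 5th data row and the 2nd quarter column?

629

With rows in first-appearance order of region, row 5 is region=Central. quarter columns in first-appearance order: q4_2018, q1_2019, q3_2018, q2_2018, q1_2018; column 2 is q1_2019.
Long rows with region=Central, quarter=q1_2019: min(832, 629, 792) = 629.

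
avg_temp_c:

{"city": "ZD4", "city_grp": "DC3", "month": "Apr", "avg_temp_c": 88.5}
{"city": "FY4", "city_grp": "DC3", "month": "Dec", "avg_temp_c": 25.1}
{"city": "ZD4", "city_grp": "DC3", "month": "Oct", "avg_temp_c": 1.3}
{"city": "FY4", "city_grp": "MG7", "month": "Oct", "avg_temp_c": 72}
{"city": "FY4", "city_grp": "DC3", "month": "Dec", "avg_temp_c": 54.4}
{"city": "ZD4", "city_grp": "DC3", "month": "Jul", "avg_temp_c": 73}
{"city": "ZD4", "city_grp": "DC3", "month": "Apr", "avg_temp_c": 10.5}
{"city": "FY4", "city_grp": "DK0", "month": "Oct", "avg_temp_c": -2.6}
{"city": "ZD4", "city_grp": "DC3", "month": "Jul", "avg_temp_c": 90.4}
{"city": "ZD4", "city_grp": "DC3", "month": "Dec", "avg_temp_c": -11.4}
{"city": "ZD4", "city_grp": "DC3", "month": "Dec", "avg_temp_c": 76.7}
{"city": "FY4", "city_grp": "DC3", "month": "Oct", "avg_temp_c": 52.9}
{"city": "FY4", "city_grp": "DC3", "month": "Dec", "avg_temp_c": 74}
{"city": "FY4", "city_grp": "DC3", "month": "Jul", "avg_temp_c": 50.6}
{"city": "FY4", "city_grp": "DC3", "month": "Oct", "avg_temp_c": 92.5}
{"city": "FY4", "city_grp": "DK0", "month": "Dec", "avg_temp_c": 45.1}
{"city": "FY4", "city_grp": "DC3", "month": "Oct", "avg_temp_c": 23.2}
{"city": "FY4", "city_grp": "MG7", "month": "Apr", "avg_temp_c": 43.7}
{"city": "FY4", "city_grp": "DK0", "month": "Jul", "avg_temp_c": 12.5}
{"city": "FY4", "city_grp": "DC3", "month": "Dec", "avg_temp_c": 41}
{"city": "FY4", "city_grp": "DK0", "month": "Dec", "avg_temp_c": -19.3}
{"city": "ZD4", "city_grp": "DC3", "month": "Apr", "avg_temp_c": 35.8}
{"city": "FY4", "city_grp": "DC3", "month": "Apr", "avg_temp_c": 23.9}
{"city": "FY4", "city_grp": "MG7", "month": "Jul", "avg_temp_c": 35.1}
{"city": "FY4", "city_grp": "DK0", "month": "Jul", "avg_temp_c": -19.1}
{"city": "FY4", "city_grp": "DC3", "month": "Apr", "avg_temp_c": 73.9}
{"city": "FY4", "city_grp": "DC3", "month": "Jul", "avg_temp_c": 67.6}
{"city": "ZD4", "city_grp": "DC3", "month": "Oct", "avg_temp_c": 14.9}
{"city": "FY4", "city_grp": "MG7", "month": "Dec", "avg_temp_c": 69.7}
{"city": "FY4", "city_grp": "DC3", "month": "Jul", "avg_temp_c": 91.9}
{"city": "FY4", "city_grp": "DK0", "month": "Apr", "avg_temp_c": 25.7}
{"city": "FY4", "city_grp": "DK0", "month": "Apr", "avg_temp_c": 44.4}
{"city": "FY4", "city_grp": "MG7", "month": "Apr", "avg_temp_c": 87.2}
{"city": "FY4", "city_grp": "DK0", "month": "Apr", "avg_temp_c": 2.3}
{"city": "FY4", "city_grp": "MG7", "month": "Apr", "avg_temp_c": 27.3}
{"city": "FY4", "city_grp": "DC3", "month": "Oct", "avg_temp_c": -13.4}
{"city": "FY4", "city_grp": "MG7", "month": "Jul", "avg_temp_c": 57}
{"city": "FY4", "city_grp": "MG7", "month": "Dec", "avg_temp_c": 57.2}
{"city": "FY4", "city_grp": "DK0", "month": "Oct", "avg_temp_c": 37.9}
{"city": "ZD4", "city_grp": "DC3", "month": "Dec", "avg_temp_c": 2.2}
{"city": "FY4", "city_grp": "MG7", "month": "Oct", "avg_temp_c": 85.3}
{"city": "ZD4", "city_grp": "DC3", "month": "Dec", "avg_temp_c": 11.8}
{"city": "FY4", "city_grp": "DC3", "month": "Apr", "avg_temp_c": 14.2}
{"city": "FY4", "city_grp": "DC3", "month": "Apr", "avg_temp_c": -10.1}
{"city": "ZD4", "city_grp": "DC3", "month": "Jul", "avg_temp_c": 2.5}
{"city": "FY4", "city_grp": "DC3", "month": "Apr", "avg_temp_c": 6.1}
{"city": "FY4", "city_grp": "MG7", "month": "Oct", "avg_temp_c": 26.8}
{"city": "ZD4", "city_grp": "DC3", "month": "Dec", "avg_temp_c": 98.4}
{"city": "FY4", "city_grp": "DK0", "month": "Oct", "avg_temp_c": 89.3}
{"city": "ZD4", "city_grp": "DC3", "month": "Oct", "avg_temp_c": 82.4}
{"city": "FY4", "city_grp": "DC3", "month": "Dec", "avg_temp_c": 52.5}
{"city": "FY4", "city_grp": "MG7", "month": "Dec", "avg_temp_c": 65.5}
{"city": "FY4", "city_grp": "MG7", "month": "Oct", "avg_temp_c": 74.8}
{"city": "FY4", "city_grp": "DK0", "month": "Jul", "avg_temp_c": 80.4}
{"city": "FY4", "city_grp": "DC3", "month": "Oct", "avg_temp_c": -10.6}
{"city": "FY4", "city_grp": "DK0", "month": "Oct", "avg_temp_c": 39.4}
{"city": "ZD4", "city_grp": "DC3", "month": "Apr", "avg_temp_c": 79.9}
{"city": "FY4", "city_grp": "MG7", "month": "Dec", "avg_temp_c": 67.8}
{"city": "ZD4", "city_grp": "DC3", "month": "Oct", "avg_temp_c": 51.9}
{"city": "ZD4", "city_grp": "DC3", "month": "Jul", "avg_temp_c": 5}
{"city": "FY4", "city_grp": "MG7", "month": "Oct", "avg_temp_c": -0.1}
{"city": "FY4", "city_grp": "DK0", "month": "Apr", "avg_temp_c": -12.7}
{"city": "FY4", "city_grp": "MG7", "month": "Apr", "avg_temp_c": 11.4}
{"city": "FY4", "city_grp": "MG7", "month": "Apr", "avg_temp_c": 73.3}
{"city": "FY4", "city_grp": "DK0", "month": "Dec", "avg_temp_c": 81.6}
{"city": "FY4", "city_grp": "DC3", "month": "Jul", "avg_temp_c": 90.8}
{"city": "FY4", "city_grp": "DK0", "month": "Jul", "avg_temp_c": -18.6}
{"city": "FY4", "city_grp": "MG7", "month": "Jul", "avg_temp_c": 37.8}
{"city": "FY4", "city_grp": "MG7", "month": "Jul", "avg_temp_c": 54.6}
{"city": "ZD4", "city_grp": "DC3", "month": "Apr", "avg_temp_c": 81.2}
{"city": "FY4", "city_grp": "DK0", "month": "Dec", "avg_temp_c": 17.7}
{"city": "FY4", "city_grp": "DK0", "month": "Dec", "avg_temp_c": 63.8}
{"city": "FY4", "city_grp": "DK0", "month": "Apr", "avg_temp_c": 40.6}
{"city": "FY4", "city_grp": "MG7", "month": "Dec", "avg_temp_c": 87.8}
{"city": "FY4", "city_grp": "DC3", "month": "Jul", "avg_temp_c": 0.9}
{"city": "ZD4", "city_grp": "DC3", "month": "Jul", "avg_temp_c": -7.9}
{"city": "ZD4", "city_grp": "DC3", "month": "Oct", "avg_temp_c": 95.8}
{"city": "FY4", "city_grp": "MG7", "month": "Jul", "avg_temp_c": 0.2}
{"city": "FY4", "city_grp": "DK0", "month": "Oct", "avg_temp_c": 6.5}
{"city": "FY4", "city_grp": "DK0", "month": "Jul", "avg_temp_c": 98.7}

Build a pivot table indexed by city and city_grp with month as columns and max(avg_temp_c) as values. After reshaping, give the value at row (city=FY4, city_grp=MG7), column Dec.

87.8

Rows with city=FY4, city_grp=MG7 and month=Dec: avg_temp_c values are 69.7, 57.2, 65.5, 67.8, 87.8.
max(69.7, 57.2, 65.5, 67.8, 87.8) = 87.8.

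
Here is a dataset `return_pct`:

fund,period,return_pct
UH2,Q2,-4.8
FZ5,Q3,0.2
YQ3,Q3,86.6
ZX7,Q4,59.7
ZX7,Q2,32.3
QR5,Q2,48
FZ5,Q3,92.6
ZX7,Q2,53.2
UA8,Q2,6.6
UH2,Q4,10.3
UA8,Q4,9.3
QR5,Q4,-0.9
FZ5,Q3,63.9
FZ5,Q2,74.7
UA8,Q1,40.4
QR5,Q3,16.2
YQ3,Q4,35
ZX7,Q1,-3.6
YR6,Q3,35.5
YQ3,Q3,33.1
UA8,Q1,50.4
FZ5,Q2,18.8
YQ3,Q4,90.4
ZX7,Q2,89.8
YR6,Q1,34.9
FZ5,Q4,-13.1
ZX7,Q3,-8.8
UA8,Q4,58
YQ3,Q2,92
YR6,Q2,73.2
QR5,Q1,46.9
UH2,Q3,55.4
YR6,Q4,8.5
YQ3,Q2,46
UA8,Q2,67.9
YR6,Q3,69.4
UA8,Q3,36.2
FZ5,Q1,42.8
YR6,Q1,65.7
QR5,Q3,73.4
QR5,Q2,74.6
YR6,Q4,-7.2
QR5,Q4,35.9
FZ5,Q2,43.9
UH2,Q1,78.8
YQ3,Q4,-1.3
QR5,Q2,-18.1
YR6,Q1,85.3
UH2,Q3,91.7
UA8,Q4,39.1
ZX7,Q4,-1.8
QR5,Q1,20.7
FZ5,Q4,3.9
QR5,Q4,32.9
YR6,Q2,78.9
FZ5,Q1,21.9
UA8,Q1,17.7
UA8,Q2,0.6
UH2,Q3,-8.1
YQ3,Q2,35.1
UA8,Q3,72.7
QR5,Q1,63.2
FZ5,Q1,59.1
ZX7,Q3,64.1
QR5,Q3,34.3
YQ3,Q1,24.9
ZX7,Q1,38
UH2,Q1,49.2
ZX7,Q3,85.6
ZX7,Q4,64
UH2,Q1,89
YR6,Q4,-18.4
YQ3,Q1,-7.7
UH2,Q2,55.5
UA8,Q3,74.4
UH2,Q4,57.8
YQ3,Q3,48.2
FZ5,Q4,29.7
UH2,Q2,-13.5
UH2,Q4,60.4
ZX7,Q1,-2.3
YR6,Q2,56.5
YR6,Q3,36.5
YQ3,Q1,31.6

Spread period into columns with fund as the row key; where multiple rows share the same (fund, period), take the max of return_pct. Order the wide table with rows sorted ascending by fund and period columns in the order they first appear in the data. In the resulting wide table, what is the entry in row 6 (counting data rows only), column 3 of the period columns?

With rows sorted ascending by fund, row 6 is fund=YR6. period columns in first-appearance order: Q2, Q3, Q4, Q1; column 3 is Q4.
Long rows with fund=YR6, period=Q4: max(8.5, -7.2, -18.4) = 8.5.

8.5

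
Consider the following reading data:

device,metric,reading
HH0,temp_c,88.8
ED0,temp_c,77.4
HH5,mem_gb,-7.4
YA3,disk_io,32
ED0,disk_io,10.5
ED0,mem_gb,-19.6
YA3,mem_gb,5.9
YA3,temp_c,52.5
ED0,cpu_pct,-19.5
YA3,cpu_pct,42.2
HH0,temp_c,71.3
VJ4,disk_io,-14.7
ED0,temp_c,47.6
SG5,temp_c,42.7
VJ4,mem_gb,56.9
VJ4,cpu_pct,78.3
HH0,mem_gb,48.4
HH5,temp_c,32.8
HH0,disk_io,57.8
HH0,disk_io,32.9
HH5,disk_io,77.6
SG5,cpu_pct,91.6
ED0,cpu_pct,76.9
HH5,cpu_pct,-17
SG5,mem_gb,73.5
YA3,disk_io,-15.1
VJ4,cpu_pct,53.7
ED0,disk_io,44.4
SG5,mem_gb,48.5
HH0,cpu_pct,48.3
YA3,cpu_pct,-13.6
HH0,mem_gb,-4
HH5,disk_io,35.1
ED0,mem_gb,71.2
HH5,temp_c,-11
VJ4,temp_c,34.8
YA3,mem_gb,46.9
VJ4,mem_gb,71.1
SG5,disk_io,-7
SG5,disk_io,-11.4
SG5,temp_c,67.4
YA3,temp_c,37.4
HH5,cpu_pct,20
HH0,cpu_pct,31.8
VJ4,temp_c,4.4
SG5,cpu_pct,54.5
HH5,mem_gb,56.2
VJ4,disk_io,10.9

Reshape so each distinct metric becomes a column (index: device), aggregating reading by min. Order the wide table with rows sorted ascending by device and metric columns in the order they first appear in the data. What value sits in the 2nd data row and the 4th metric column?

With rows sorted ascending by device, row 2 is device=HH0. metric columns in first-appearance order: temp_c, mem_gb, disk_io, cpu_pct; column 4 is cpu_pct.
Long rows with device=HH0, metric=cpu_pct: min(48.3, 31.8) = 31.8.

31.8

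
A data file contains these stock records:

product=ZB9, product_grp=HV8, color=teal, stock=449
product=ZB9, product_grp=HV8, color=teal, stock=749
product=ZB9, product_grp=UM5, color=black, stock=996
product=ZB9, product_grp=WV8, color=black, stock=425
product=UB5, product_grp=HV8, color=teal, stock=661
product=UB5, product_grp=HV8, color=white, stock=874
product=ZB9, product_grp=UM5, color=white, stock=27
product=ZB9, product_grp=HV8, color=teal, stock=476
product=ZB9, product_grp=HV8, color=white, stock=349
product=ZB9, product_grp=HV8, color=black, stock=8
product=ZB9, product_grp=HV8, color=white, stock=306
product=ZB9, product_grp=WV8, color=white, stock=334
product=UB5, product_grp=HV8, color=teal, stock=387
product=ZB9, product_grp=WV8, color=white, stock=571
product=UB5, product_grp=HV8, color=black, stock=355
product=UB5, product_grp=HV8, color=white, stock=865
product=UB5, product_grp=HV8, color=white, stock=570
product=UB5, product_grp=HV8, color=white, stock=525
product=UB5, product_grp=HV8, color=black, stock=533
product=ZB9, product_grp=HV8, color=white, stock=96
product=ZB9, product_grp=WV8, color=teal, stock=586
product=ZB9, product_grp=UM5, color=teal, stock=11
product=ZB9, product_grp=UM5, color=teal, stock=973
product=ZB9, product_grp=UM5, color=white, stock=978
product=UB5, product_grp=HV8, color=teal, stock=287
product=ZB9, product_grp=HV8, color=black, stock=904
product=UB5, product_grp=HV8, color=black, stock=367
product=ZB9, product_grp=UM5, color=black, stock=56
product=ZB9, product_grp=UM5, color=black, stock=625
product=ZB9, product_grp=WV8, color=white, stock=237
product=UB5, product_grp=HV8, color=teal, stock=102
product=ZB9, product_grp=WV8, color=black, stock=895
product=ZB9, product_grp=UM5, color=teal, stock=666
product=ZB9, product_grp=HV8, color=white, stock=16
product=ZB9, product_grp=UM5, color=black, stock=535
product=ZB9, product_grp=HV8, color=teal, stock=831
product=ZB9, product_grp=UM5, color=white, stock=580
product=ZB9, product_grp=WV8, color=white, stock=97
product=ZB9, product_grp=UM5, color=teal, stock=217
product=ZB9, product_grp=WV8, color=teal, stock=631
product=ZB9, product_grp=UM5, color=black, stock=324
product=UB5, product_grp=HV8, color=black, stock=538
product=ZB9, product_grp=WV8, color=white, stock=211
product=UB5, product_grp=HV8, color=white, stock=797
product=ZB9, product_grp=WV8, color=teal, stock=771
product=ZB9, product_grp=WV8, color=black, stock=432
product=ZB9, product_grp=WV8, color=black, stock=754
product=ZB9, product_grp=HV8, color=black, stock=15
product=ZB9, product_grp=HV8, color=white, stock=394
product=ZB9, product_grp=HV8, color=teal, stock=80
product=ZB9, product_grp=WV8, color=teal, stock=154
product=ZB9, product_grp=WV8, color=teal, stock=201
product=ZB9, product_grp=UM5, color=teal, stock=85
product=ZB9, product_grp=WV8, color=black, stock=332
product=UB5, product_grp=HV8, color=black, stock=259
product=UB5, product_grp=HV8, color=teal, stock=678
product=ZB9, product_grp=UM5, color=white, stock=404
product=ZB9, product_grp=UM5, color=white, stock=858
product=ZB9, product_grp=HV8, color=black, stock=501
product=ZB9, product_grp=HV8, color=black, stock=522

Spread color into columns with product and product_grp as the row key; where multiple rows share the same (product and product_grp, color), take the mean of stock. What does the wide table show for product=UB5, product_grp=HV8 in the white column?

Rows with product=UB5, product_grp=HV8 and color=white: stock values are 874, 865, 570, 525, 797.
(874 + 865 + 570 + 525 + 797) / 5 = 726.20.

726.20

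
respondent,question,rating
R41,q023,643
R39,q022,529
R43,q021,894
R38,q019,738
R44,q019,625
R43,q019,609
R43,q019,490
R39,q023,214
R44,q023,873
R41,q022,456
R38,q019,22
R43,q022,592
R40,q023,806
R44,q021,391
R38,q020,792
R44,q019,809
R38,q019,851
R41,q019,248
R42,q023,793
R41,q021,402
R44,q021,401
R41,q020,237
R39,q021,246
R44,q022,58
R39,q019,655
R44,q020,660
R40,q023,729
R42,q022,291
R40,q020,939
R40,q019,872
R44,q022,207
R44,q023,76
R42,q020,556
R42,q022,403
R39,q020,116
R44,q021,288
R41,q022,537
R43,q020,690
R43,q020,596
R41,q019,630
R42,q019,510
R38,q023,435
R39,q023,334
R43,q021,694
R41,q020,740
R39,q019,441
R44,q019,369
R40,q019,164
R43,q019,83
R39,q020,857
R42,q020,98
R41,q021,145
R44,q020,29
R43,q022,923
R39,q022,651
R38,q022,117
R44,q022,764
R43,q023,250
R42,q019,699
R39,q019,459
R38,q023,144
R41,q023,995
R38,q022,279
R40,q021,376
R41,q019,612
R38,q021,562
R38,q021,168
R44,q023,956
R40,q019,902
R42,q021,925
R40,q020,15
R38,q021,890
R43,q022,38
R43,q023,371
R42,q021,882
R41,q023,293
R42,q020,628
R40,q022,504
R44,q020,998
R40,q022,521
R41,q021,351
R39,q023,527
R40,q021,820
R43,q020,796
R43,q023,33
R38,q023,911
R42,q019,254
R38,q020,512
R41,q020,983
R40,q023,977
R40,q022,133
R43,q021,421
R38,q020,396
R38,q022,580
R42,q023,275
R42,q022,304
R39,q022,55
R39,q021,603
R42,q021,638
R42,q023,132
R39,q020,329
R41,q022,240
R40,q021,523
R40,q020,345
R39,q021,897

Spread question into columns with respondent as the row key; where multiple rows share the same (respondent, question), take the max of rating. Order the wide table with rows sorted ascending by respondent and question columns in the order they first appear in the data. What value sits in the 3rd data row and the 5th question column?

939

With rows sorted ascending by respondent, row 3 is respondent=R40. question columns in first-appearance order: q023, q022, q021, q019, q020; column 5 is q020.
Long rows with respondent=R40, question=q020: max(939, 15, 345) = 939.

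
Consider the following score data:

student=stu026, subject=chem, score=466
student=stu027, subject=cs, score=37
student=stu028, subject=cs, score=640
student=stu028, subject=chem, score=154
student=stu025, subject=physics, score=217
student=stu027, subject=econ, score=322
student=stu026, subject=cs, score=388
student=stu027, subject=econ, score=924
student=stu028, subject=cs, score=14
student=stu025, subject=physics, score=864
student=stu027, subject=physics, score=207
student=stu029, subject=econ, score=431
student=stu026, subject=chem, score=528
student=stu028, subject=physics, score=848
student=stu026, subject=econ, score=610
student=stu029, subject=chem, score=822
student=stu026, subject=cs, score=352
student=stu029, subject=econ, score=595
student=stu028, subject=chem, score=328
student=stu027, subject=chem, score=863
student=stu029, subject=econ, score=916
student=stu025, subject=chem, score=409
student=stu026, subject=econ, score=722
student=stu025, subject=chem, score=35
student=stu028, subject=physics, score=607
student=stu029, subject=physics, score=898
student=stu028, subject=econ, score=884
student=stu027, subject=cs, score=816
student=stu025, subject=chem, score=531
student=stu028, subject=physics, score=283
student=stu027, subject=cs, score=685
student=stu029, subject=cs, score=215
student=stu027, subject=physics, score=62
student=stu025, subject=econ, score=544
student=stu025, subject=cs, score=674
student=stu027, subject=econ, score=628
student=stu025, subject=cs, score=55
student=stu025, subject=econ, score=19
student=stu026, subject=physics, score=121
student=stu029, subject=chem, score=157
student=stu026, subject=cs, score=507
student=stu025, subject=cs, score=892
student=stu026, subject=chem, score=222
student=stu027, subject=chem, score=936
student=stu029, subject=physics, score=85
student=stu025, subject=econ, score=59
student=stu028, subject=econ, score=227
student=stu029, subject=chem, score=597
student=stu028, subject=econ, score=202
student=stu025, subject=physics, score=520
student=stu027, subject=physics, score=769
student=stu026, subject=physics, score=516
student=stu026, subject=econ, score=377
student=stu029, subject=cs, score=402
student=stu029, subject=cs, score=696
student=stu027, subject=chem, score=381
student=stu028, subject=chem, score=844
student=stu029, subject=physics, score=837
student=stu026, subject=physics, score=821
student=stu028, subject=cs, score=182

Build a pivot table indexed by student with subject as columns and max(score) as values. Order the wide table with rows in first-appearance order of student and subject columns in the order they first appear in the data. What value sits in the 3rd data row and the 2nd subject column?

With rows in first-appearance order of student, row 3 is student=stu028. subject columns in first-appearance order: chem, cs, physics, econ; column 2 is cs.
Long rows with student=stu028, subject=cs: max(640, 14, 182) = 640.

640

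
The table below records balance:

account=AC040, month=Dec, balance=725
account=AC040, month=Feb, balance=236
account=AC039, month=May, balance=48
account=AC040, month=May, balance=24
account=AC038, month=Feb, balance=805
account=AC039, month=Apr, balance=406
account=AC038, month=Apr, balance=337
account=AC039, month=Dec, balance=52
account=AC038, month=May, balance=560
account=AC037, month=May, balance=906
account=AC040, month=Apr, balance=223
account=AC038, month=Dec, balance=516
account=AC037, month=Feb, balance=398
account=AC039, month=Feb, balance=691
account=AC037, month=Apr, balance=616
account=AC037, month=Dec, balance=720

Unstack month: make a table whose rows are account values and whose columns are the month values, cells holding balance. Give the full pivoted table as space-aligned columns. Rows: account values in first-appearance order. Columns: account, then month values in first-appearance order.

Columns: account plus the 4 distinct month values (Dec, Feb, May, Apr).
For example, row AC040 column Dec takes balance=725 from the long row (AC040, Dec).

account  Dec  Feb  May  Apr
AC040    725  236  24   223
AC039    52   691  48   406
AC038    516  805  560  337
AC037    720  398  906  616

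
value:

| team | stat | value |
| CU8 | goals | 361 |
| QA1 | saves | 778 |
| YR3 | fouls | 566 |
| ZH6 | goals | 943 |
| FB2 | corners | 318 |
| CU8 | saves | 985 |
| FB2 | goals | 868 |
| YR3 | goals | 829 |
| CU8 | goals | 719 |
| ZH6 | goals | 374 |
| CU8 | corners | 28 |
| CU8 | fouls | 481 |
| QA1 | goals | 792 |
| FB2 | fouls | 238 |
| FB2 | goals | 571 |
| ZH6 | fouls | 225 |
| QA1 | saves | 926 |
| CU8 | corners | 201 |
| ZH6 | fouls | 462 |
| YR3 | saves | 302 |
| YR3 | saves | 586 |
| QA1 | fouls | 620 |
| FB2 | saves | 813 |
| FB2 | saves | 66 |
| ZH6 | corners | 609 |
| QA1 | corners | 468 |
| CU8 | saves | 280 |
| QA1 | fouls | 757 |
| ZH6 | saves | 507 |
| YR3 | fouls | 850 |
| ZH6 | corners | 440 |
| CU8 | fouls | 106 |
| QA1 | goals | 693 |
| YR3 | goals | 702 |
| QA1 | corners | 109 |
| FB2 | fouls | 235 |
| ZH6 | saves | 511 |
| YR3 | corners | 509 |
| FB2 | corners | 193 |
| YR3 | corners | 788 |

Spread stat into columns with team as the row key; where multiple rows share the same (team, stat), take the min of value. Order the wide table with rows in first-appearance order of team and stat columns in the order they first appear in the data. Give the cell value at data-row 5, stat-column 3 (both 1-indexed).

235

With rows in first-appearance order of team, row 5 is team=FB2. stat columns in first-appearance order: goals, saves, fouls, corners; column 3 is fouls.
Long rows with team=FB2, stat=fouls: min(238, 235) = 235.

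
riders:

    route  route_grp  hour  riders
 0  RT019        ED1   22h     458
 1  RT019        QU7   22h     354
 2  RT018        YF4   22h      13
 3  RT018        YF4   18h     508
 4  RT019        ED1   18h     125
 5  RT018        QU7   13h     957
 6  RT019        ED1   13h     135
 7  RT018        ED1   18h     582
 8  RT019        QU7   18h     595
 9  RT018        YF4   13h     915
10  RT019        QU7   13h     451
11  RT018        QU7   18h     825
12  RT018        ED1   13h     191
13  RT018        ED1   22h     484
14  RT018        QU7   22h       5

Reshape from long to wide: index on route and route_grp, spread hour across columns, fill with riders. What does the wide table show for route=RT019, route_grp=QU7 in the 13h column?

451

Wide layout: rows indexed by route and route_grp, columns are the 3 distinct hour values (22h, 18h, 13h).
Cell (route=RT019, route_grp=QU7, hour=13h) draws from the long row where route=RT019, route_grp=QU7 and hour=13h, which has riders=451.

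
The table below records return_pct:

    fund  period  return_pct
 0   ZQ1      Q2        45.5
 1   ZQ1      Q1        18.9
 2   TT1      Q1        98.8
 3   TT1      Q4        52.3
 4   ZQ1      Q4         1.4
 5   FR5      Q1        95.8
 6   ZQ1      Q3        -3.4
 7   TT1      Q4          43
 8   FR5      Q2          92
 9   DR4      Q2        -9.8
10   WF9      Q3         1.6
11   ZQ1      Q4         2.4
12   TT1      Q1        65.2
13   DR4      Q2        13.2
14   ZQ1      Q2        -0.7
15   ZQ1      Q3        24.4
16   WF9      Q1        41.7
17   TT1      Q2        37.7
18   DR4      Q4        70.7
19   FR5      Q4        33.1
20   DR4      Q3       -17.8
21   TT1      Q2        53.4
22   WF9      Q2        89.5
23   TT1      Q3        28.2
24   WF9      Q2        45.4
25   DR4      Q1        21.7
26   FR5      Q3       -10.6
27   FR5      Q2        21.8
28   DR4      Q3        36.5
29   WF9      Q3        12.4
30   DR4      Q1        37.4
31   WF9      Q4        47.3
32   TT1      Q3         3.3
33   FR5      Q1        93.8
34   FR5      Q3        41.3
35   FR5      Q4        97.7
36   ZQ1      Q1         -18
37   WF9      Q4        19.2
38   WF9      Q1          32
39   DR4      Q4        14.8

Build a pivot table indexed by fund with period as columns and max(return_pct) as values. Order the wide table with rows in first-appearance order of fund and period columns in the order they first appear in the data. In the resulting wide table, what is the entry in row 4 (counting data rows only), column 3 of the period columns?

With rows in first-appearance order of fund, row 4 is fund=DR4. period columns in first-appearance order: Q2, Q1, Q4, Q3; column 3 is Q4.
Long rows with fund=DR4, period=Q4: max(70.7, 14.8) = 70.7.

70.7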